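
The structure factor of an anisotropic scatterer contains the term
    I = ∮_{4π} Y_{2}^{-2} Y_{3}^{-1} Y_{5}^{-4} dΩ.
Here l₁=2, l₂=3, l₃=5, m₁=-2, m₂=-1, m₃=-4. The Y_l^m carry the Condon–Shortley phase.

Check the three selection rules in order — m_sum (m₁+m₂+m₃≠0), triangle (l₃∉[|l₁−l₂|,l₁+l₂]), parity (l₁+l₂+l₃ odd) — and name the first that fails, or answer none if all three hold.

m_sum

azimuthal sum: -2 − 1 − 4 = -7  ✗
1 ≤ 5 ≤ 5 (triangle on l)
L = 2 + 3 + 5 = 10 (even)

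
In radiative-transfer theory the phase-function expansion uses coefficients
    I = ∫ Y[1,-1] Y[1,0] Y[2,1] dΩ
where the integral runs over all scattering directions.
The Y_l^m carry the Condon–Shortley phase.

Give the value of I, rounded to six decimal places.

Checks pass: Σm=0; 4 even; l₃=2∈[0,2].
(2·1+1)(2·1+1)(2·2+1) = 45
Δ: 0! 2! 2! / 5! → 1/30
sum: t=0:+1/1 = 1/1
3j²(1 1 2; 0 0 0) = Δ·Π!·Σ² = 2/15  (sign +1)
sum: t=0:+1/2 = 1/2
3j²(1 1 2; -1 0 1) = Δ·Π!·Σ² = 1/10  (sign -1)
combine: 4πI² = 45·2/15·1/10 = 3/5
take √, sign -1: I = -0.21850969

-0.218510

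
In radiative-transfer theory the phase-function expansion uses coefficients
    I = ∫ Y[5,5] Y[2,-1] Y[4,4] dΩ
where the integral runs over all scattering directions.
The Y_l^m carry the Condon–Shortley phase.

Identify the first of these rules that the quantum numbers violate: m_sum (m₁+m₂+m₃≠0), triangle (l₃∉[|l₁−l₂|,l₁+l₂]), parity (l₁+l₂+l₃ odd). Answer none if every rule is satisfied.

m₁+m₂+m₃ = 5 − 1 + 4 = 8  ✗
triangle: |5−2|=3 ≤ l₃=4 ≤ 5+2=7
parity: l₁+l₂+l₃ = 11 is odd

m_sum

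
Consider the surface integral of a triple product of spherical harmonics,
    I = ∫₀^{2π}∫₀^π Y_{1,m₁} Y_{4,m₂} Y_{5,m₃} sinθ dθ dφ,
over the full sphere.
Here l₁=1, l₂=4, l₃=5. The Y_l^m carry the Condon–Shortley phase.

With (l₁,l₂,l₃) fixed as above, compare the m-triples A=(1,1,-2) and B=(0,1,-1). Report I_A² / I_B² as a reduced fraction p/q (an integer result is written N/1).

Shared (l₁,l₂,l₃)=(1,4,5): N and (l;000)² cancel in I_A²/I_B².
A: Δ = 0!·2!·8!/11! = 1/495; Racah Σ t=0..0: t=0:+1/1440 = 1/1440; ⇒ 3j(1 4 5; 1 1 -2)² = 7/165, sgn -1
B: Δ = 0!·2!·8!/11! = 1/495; Racah Σ t=0..0: t=0:+1/720 = 1/720; ⇒ 3j(1 4 5; 0 1 -1)² = 8/165, sgn +1
I_A²/I_B² = (7/165)/(8/165) = 7/8

7/8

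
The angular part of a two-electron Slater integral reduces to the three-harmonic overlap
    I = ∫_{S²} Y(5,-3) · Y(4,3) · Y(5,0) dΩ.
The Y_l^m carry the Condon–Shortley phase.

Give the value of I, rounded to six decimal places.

0.130198

Checks pass: Σm=0; 14 even; l₃=5∈[1,9].
(2·5+1)(2·4+1)(2·5+1) = 1089
Δ: 4! 6! 4! / 15! → 1/3153150
sum: t=0:+1/69120 t=1:−1/1728 t=2:+1/576 t=3:−1/1728 t=4:+1/69120 = 7/11520
3j²(5 4 5; 0 0 0) = Δ·Π!·Σ² = 2/143  (sign -1)
sum: t=3:−1/17280 t=4:+1/6912 = 1/11520
3j²(5 4 5; -3 3 0) = Δ·Π!·Σ² = 2/143  (sign -1)
combine: 4πI² = 1089·2/143·2/143 = 36/169
take √, sign +1: I = 0.13019760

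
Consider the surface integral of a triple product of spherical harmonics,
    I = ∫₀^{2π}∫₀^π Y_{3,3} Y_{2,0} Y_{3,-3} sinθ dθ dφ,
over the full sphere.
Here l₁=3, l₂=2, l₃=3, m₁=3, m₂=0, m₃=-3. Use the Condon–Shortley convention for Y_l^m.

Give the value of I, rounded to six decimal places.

m-sum 0 ✓  L=8 even ✓  1≤3≤5 ✓
Π(2lᵢ+1) = 7×5×7 = 245
triangle coeff Δ(3,2,3) = 1/3780
Σ_t [0,2]: t=0:+1/24 t=1:−1/4 t=2:+1/24 = -1/6
(3j)²=4/105 [(3 2 3; 0 0 0)], sign=+1
Σ_t [0,0]: t=0:+1/96 = 1/96
(3j)²=5/84 [(3 2 3; 3 0 -3)], sign=+1
⇒ 4πI² = 5/9
I = (+1)√(5/9/(4π)) = 0.21026104

0.210261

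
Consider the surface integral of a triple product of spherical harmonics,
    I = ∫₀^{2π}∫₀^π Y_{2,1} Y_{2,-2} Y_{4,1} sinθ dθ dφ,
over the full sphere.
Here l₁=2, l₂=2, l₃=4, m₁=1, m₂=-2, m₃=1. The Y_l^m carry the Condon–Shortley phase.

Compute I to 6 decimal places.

Checks pass: Σm=0; 8 even; l₃=4∈[0,4].
(2·2+1)(2·2+1)(2·4+1) = 225
Δ: 0! 4! 4! / 9! → 1/630
sum: t=0:+1/16 = 1/16
3j²(2 2 4; 0 0 0) = Δ·Π!·Σ² = 2/35  (sign +1)
sum: t=0:+1/144 = 1/144
3j²(2 2 4; 1 -2 1) = Δ·Π!·Σ² = 1/126  (sign -1)
combine: 4πI² = 225·2/35·1/126 = 5/49
take √, sign -1: I = -0.09011188

-0.090112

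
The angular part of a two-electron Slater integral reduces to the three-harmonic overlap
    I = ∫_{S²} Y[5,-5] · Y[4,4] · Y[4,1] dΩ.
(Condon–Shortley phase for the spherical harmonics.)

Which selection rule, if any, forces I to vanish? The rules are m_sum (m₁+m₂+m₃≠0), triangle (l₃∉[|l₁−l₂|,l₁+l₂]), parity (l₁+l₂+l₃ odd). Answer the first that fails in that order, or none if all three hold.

parity

m₁+m₂+m₃ = -5 + 4 + 1 = 0  ✓
triangle: |5−4|=1 ≤ l₃=4 ≤ 5+4=9  ✓
parity: l₁+l₂+l₃ = 13 is odd  ✗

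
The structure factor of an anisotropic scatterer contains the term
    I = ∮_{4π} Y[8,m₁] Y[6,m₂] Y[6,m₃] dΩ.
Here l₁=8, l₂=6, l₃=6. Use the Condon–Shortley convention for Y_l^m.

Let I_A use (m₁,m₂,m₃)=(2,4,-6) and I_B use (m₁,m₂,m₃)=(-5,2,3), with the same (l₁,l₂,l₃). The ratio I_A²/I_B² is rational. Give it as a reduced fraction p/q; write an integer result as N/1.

15/13

Shared (l₁,l₂,l₃)=(8,6,6): N and (l;000)² cancel in I_A²/I_B².
A: Δ = 8!·8!·4!/21! = 1/1309458150; Racah Σ t=6..6: t=6:+1/1393459200 = 1/1393459200; ⇒ 3j(8 6 6; 2 4 -6)² = 15/4199, sgn +1
B: Δ = 8!·8!·4!/21! = 1/1309458150; Racah Σ t=5..8: t=5:−1/174182400 t=6:+1/29030400 t=7:−1/43545600 t=8:+1/696729600 = 1/139345920; ⇒ 3j(8 6 6; -5 2 3)² = 1/323, sgn -1
I_A²/I_B² = (15/4199)/(1/323) = 15/13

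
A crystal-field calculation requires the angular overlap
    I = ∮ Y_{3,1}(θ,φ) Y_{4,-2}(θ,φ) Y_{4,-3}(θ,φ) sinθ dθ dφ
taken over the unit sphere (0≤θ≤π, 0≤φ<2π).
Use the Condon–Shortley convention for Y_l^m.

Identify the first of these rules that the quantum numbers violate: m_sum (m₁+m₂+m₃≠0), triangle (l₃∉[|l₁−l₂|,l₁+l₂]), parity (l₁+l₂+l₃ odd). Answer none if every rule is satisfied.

Σmᵢ = -4  ✗
l₃∈[|l₁−l₂|,l₁+l₂]=[1,7], have l₃=4
Σlᵢ = 11 ⇒ odd

m_sum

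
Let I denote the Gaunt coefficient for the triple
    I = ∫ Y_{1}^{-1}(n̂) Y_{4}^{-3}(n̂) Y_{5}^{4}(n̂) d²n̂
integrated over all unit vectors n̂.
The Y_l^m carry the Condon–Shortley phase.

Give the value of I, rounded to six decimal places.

0.294638

m-sum 0 ✓  L=10 even ✓  3≤5≤5 ✓
Π(2lᵢ+1) = 3×9×11 = 297
triangle coeff Δ(1,4,5) = 1/495
Σ_t [0,0]: t=0:+1/576 = 1/576
(3j)²=5/99 [(1 4 5; 0 0 0)], sign=-1
Σ_t [0,0]: t=0:+1/10080 = 1/10080
(3j)²=4/55 [(1 4 5; -1 -3 4)], sign=-1
⇒ 4πI² = 12/11
I = (+1)√(12/11/(4π)) = 0.29463840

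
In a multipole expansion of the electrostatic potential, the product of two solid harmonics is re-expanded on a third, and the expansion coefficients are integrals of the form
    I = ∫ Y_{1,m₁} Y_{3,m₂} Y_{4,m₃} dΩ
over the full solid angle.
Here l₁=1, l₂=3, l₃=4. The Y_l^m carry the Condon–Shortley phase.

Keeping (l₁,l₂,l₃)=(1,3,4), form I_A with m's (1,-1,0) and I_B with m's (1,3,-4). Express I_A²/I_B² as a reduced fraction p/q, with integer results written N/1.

3/14

Shared (l₁,l₂,l₃)=(1,3,4): N and (l;000)² cancel in I_A²/I_B².
A: Δ = 0!·2!·6!/9! = 1/252; Racah Σ t=0..0: t=0:+1/96 = 1/96; ⇒ 3j(1 3 4; 1 -1 0)² = 1/42, sgn +1
B: Δ = 0!·2!·6!/9! = 1/252; Racah Σ t=0..0: t=0:+1/1440 = 1/1440; ⇒ 3j(1 3 4; 1 3 -4)² = 1/9, sgn +1
I_A²/I_B² = (1/42)/(1/9) = 3/14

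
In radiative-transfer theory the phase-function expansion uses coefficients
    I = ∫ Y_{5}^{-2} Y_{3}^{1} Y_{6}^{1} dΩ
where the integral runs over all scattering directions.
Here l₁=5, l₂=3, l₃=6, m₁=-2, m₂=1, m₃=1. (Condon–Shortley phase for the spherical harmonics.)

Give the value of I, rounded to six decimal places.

Checks pass: Σm=0; 14 even; l₃=6∈[2,8].
(2·5+1)(2·3+1)(2·6+1) = 1001
Δ: 2! 8! 4! / 15! → 1/675675
sum: t=0:+1/8640 t=1:−1/2304 t=2:+1/8640 = -7/34560
3j²(5 3 6; 0 0 0) = Δ·Π!·Σ² = 7/429  (sign -1)
sum: t=0:+1/241920 t=1:−1/8640 t=2:+1/5760 = 1/16128
3j²(5 3 6; -2 1 1) = Δ·Π!·Σ² = 5/1001  (sign -1)
combine: 4πI² = 1001·7/429·5/1001 = 35/429
take √, sign +1: I = 0.08057502

0.080575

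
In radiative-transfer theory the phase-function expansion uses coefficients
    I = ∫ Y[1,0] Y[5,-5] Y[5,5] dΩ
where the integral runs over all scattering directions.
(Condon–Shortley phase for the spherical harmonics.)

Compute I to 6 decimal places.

0.000000

L=11 odd ⇒ parity kills the (l;000) factor ⇒ I = 0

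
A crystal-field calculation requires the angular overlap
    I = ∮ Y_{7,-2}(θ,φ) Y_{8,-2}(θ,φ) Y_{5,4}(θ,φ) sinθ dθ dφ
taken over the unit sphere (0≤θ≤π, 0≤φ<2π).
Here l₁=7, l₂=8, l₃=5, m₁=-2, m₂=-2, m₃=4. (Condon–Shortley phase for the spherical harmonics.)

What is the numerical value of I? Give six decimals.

0.100621

Rules hold: Σm=0, L=20 even, 1≤5≤15.
N = 15·17·11 = 2805
Δ = 10!·4!·6!/21! = 1/814773960
Racah Σ t=3..7: t=3:−1/87091200 t=4:+1/4976640 t=5:−1/2073600 t=6:+1/4976640 t=7:−1/87091200 = -1/9676800
⇒ 3j(7 8 5; 0 0 0)² = 360/46189, sgn +1
Racah Σ t=5..6: t=5:−1/41472000 t=6:+1/74649600 = -1/93312000
⇒ 3j(7 8 5; -2 -2 4)² = 1344/230945, sgn +1
4πI² = N·(3j₀)²·(3jₘ)² = 1451520/11408683
I = +1·√(0.127229/4π) = 0.10062105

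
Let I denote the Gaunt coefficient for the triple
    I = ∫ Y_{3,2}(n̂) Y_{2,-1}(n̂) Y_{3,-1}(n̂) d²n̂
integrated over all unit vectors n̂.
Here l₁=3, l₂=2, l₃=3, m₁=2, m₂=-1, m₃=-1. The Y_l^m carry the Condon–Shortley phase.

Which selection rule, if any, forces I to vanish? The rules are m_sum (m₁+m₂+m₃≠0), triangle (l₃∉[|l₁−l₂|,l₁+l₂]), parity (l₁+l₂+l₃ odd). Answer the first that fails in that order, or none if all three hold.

none

azimuthal sum: 2 − 1 − 1 = 0  ✓
1 ≤ 3 ≤ 5 (triangle on l)  ✓
L = 3 + 2 + 3 = 8 (even)  ✓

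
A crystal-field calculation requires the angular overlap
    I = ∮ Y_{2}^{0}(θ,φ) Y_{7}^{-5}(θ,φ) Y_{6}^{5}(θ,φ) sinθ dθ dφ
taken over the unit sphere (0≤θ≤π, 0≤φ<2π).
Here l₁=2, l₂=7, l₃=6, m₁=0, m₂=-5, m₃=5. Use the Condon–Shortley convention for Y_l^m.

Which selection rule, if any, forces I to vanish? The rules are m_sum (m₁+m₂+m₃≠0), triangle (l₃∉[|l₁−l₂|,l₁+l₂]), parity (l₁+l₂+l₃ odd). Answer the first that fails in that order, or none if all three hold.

azimuthal sum: 0 − 5 + 5 = 0  ✓
5 ≤ 6 ≤ 9 (triangle on l)  ✓
L = 2 + 7 + 6 = 15 (odd)  ✗

parity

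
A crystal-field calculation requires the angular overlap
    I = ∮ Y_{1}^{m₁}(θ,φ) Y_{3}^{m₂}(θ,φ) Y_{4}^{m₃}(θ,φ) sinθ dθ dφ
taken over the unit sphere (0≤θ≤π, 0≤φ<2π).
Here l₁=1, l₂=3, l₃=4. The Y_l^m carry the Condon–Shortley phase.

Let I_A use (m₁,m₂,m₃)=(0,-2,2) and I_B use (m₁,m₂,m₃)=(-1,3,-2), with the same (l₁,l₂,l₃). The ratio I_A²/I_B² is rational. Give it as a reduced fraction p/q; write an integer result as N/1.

l's match ⇒ only the (l;m) 3-j factors differ between A and B.
A: triangle coeff Δ(1,3,4) = 1/252; Σ_t [0,0]: t=0:+1/120 = 1/120; (3j)²=1/21 [(1 3 4; 0 -2 2)], sign=+1
B: triangle coeff Δ(1,3,4) = 1/252; Σ_t [0,0]: t=0:+1/1440 = 1/1440; (3j)²=1/252 [(1 3 4; -1 3 -2)], sign=+1
I_A²/I_B² = (1/21)/(1/252) = 12/1

12/1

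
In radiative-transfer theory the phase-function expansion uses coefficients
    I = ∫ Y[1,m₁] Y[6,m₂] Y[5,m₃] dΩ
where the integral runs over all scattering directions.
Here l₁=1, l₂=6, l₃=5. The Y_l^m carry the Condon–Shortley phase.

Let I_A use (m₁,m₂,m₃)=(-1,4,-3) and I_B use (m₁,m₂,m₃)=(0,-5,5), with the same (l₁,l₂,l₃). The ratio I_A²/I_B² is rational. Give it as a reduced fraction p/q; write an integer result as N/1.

Shared (l₁,l₂,l₃)=(1,6,5): N and (l;000)² cancel in I_A²/I_B².
A: Δ = 2!·0!·10!/13! = 1/858; Racah Σ t=2..2: t=2:+1/161280 = 1/161280; ⇒ 3j(1 6 5; -1 4 -3)² = 15/286, sgn +1
B: Δ = 2!·0!·10!/13! = 1/858; Racah Σ t=1..1: t=1:−1/3628800 = -1/3628800; ⇒ 3j(1 6 5; 0 -5 5)² = 1/78, sgn -1
I_A²/I_B² = (15/286)/(1/78) = 45/11

45/11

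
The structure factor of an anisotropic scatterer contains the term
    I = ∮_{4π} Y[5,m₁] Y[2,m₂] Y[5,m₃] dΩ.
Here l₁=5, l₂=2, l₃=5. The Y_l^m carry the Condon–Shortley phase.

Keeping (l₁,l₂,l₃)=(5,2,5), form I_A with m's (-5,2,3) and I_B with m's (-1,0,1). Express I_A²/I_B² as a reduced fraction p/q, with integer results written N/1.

10/27

l's match ⇒ only the (l;m) 3-j factors differ between A and B.
A: triangle coeff Δ(5,2,5) = 1/38610; Σ_t [2,2]: t=2:+1/161280 = 1/161280; (3j)²=1/143 [(5 2 5; -5 2 3)], sign=+1
B: triangle coeff Δ(5,2,5) = 1/38610; Σ_t [0,2]: t=0:+1/5760 t=1:−1/720 t=2:+1/2304 = -1/1280; (3j)²=27/1430 [(5 2 5; -1 0 1)], sign=-1
I_A²/I_B² = (1/143)/(27/1430) = 10/27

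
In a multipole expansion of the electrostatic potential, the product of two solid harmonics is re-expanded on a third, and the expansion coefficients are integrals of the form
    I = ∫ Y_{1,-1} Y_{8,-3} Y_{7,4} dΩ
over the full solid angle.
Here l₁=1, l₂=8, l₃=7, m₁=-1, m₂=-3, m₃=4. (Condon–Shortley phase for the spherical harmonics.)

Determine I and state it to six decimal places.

-0.096758

m-sum 0 ✓  L=16 even ✓  7≤7≤9 ✓
Π(2lᵢ+1) = 3×17×15 = 765
triangle coeff Δ(1,8,7) = 1/2040
Σ_t [1,1]: t=1:−1/25401600 = -1/25401600
(3j)²=8/255 [(1 8 7; 0 0 0)], sign=+1
Σ_t [2,2]: t=2:+1/479001600 = 1/479001600
(3j)²=1/204 [(1 8 7; -1 -3 4)], sign=-1
⇒ 4πI² = 2/17
I = (-1)√(2/17/(4π)) = -0.09675772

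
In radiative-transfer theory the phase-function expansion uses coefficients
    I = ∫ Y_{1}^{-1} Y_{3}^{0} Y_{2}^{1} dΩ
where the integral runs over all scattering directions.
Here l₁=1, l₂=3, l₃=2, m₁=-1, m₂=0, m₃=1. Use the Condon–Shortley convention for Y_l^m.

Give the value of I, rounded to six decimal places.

Rules hold: Σm=0, L=6 even, 2≤2≤4.
N = 3·7·5 = 105
Δ = 2!·0!·4!/7! = 1/105
Racah Σ t=1..1: t=1:−1/4 = -1/4
⇒ 3j(1 3 2; 0 0 0)² = 3/35, sgn -1
Racah Σ t=2..2: t=2:+1/12 = 1/12
⇒ 3j(1 3 2; -1 0 1)² = 1/35, sgn -1
4πI² = N·(3j₀)²·(3jₘ)² = 9/35
I = +1·√(0.257143/4π) = 0.14304817

0.143048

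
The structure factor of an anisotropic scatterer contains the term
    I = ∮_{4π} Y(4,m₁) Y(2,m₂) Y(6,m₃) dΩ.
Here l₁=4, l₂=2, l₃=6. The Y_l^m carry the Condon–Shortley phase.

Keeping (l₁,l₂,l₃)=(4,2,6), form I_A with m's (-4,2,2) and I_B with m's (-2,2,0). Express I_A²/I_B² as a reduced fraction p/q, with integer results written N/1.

Shared (l₁,l₂,l₃)=(4,2,6): N and (l;000)² cancel in I_A²/I_B².
A: Δ = 0!·8!·4!/13! = 1/6435; Racah Σ t=0..0: t=0:+1/967680 = 1/967680; ⇒ 3j(4 2 6; -4 2 2)² = 1/6435, sgn +1
B: Δ = 0!·8!·4!/13! = 1/6435; Racah Σ t=0..0: t=0:+1/34560 = 1/34560; ⇒ 3j(4 2 6; -2 2 0)² = 1/429, sgn +1
I_A²/I_B² = (1/6435)/(1/429) = 1/15

1/15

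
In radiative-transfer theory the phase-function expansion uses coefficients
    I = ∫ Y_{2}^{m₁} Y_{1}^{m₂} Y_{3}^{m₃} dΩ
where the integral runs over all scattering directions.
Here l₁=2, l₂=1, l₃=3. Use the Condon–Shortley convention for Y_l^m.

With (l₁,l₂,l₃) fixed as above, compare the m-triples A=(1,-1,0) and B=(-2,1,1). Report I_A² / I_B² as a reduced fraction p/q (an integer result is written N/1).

Shared (l₁,l₂,l₃)=(2,1,3): N and (l;000)² cancel in I_A²/I_B².
A: Δ = 0!·4!·2!/7! = 1/105; Racah Σ t=0..0: t=0:+1/12 = 1/12; ⇒ 3j(2 1 3; 1 -1 0)² = 1/35, sgn -1
B: Δ = 0!·4!·2!/7! = 1/105; Racah Σ t=0..0: t=0:+1/48 = 1/48; ⇒ 3j(2 1 3; -2 1 1)² = 1/105, sgn +1
I_A²/I_B² = (1/35)/(1/105) = 3/1

3/1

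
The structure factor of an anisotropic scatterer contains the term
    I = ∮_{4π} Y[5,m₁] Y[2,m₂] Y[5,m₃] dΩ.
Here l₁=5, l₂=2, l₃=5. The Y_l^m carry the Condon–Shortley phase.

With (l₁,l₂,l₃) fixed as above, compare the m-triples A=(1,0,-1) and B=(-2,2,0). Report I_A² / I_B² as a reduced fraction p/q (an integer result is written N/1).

81/140

Shared (l₁,l₂,l₃)=(5,2,5): N and (l;000)² cancel in I_A²/I_B².
A: Δ = 2!·8!·2!/13! = 1/38610; Racah Σ t=0..2: t=0:+1/2304 t=1:−1/720 t=2:+1/5760 = -1/1280; ⇒ 3j(5 2 5; 1 0 -1)² = 27/1430, sgn -1
B: Δ = 2!·8!·2!/13! = 1/38610; Racah Σ t=2..2: t=2:+1/2880 = 1/2880; ⇒ 3j(5 2 5; -2 2 0)² = 14/429, sgn -1
I_A²/I_B² = (27/1430)/(14/429) = 81/140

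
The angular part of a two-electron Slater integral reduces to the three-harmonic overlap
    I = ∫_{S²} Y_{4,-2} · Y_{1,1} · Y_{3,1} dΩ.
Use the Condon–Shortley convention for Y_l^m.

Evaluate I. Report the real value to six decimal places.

0.238414

Checks pass: Σm=0; 8 even; l₃=3∈[3,5].
(2·4+1)(2·1+1)(2·3+1) = 189
Δ: 2! 6! 0! / 9! → 1/252
sum: t=1:−1/36 = -1/36
3j²(4 1 3; 0 0 0) = Δ·Π!·Σ² = 4/63  (sign +1)
sum: t=2:+1/96 = 1/96
3j²(4 1 3; -2 1 1) = Δ·Π!·Σ² = 5/84  (sign +1)
combine: 4πI² = 189·4/63·5/84 = 5/7
take √, sign +1: I = 0.23841361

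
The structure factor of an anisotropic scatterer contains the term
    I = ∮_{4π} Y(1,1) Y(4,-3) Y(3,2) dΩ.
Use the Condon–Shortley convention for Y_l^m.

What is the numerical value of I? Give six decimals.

Checks pass: Σm=0; 8 even; l₃=3∈[3,5].
(2·1+1)(2·4+1)(2·3+1) = 189
Δ: 2! 0! 6! / 9! → 1/252
sum: t=1:−1/36 = -1/36
3j²(1 4 3; 0 0 0) = Δ·Π!·Σ² = 4/63  (sign +1)
sum: t=0:+1/240 = 1/240
3j²(1 4 3; 1 -3 2) = Δ·Π!·Σ² = 1/12  (sign -1)
combine: 4πI² = 189·4/63·1/12 = 1/1
take √, sign -1: I = -0.28209479

-0.282095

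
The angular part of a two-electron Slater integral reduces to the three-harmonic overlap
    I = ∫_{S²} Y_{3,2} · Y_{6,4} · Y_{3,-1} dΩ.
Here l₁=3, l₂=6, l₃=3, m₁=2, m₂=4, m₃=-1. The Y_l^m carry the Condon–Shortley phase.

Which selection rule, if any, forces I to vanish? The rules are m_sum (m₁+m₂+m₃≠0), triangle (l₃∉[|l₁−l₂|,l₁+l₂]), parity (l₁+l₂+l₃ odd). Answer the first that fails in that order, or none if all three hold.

azimuthal sum: 2 + 4 − 1 = 5  ✗
3 ≤ 3 ≤ 9 (triangle on l)
L = 3 + 6 + 3 = 12 (even)

m_sum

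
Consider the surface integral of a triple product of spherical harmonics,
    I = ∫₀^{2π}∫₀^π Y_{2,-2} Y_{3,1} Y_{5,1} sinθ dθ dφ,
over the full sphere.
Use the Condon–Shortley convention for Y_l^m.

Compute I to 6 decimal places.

Rules hold: Σm=0, L=10 even, 1≤5≤5.
N = 5·7·11 = 385
Δ = 0!·4!·6!/11! = 1/2310
Racah Σ t=0..0: t=0:+1/144 = 1/144
⇒ 3j(2 3 5; 0 0 0)² = 10/231, sgn -1
Racah Σ t=0..0: t=0:+1/1152 = 1/1152
⇒ 3j(2 3 5; -2 1 1)² = 1/154, sgn +1
4πI² = N·(3j₀)²·(3jₘ)² = 25/231
I = -1·√(0.108225/4π) = -0.09280237

-0.092802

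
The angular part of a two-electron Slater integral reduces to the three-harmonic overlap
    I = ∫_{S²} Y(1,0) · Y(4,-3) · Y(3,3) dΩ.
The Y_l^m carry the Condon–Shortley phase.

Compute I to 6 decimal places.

m-sum 0 ✓  L=8 even ✓  3≤3≤5 ✓
Π(2lᵢ+1) = 3×9×7 = 189
triangle coeff Δ(1,4,3) = 1/252
Σ_t [1,1]: t=1:−1/36 = -1/36
(3j)²=4/63 [(1 4 3; 0 0 0)], sign=+1
Σ_t [1,1]: t=1:−1/720 = -1/720
(3j)²=1/36 [(1 4 3; 0 -3 3)], sign=-1
⇒ 4πI² = 1/3
I = (-1)√(1/3/(4π)) = -0.16286750

-0.162868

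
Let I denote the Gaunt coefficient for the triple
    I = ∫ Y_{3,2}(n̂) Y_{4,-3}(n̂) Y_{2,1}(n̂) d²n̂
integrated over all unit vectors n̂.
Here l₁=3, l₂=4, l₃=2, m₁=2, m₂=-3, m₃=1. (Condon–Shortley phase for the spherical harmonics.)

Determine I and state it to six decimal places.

0.000000

L=9 odd ⇒ parity kills the (l;000) factor ⇒ I = 0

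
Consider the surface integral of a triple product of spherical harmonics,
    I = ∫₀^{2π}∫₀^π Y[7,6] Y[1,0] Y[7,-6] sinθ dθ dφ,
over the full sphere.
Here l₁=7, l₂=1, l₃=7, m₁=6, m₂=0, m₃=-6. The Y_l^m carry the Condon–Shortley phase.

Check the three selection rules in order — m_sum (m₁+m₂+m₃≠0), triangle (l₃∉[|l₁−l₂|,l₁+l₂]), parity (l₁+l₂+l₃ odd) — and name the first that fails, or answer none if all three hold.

parity

Σmᵢ = 0  ✓
l₃∈[|l₁−l₂|,l₁+l₂]=[6,8], have l₃=7  ✓
Σlᵢ = 15 ⇒ odd  ✗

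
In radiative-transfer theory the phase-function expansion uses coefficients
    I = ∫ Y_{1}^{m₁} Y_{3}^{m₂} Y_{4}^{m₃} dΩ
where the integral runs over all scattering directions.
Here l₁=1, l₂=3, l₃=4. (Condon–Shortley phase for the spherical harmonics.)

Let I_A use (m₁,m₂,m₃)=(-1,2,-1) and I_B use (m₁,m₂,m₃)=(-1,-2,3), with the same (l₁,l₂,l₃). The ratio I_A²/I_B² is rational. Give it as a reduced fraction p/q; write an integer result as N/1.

1/7

Shared (l₁,l₂,l₃)=(1,3,4): N and (l;000)² cancel in I_A²/I_B².
A: Δ = 0!·2!·6!/9! = 1/252; Racah Σ t=0..0: t=0:+1/240 = 1/240; ⇒ 3j(1 3 4; -1 2 -1)² = 1/84, sgn -1
B: Δ = 0!·2!·6!/9! = 1/252; Racah Σ t=0..0: t=0:+1/240 = 1/240; ⇒ 3j(1 3 4; -1 -2 3)² = 1/12, sgn -1
I_A²/I_B² = (1/84)/(1/12) = 1/7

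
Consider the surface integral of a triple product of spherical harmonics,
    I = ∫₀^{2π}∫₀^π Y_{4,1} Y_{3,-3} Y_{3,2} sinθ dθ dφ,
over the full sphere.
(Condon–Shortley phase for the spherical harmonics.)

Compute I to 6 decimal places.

0.140463

Checks pass: Σm=0; 10 even; l₃=3∈[1,7].
(2·4+1)(2·3+1)(2·3+1) = 441
Δ: 4! 4! 2! / 11! → 1/34650
sum: t=1:−1/72 t=2:+1/16 t=3:−1/72 = 5/144
3j²(4 3 3; 0 0 0) = Δ·Π!·Σ² = 2/77  (sign -1)
sum: t=0:+1/288 = 1/288
3j²(4 3 3; 1 -3 2) = Δ·Π!·Σ² = 5/231  (sign -1)
combine: 4πI² = 441·2/77·5/231 = 30/121
take √, sign +1: I = 0.14046335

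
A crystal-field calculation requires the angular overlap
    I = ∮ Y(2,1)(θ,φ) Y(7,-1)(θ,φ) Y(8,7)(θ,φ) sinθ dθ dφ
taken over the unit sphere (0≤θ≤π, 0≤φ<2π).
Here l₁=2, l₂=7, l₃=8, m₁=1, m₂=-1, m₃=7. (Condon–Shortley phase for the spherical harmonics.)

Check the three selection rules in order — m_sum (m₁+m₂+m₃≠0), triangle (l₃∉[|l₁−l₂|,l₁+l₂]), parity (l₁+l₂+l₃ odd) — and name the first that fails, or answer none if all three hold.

Σmᵢ = 7  ✗
l₃∈[|l₁−l₂|,l₁+l₂]=[5,9], have l₃=8
Σlᵢ = 17 ⇒ odd

m_sum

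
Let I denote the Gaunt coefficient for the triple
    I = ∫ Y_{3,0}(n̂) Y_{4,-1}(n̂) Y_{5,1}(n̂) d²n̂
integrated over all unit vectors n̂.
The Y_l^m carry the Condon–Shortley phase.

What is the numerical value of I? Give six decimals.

-0.115089

Rules hold: Σm=0, L=12 even, 1≤5≤7.
N = 7·9·11 = 693
Δ = 2!·4!·6!/13! = 1/180180
Racah Σ t=0..2: t=0:+1/576 t=1:−1/144 t=2:+1/576 = -1/288
⇒ 3j(3 4 5; 0 0 0)² = 20/1001, sgn +1
Racah Σ t=0..2: t=0:+1/432 t=1:−1/192 t=2:+1/1440 = -19/8640
⇒ 3j(3 4 5; 0 -1 1)² = 361/30030, sgn -1
4πI² = N·(3j₀)²·(3jₘ)² = 2166/13013
I = -1·√(0.166449/4π) = -0.11508947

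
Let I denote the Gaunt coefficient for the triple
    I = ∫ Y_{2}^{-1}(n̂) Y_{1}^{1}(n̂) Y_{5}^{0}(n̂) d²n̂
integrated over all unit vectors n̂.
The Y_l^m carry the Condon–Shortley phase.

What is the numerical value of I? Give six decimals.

0.000000

l₃=5 ∉ [1,3] — triangle fails ⇒ I = 0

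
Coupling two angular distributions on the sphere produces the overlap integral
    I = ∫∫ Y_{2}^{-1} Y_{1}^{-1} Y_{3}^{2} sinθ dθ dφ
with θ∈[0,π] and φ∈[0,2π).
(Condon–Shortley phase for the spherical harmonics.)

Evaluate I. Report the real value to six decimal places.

m-sum 0 ✓  L=6 even ✓  1≤3≤3 ✓
Π(2lᵢ+1) = 5×3×7 = 105
triangle coeff Δ(2,1,3) = 1/105
Σ_t [0,0]: t=0:+1/4 = 1/4
(3j)²=3/35 [(2 1 3; 0 0 0)], sign=-1
Σ_t [0,0]: t=0:+1/12 = 1/12
(3j)²=2/21 [(2 1 3; -1 -1 2)], sign=-1
⇒ 4πI² = 6/7
I = (+1)√(6/7/(4π)) = 0.26116903

0.261169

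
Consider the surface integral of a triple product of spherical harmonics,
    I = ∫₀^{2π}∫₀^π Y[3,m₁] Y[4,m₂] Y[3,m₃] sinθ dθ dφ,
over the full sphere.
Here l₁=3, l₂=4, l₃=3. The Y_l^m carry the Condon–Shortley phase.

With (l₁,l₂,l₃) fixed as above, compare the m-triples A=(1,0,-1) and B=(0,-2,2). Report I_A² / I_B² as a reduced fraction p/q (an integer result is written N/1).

1/3

Same 3,4,3: normalisation and zero-m 3j drop out of the ratio.
A: Δ: 4! 2! 4! / 11! → 1/34650; sum: t=0:+1/1152 t=1:−1/36 t=2:+1/32 = 5/1152; 3j²(3 4 3; 1 0 -1) = Δ·Π!·Σ² = 1/1386  (sign +1)
B: Δ: 4! 2! 4! / 11! → 1/34650; sum: t=1:−1/72 t=2:+1/96 = -1/288; 3j²(3 4 3; 0 -2 2) = Δ·Π!·Σ² = 1/462  (sign +1)
I_A²/I_B² = (1/1386)/(1/462) = 1/3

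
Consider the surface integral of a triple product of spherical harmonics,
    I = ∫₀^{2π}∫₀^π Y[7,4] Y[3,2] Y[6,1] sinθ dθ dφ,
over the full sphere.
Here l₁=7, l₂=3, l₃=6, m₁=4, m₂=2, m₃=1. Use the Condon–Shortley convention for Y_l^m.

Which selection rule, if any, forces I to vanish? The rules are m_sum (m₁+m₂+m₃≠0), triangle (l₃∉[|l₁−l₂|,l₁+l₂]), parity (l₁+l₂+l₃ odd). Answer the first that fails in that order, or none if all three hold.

m_sum

Σmᵢ = 7  ✗
l₃∈[|l₁−l₂|,l₁+l₂]=[4,10], have l₃=6
Σlᵢ = 16 ⇒ even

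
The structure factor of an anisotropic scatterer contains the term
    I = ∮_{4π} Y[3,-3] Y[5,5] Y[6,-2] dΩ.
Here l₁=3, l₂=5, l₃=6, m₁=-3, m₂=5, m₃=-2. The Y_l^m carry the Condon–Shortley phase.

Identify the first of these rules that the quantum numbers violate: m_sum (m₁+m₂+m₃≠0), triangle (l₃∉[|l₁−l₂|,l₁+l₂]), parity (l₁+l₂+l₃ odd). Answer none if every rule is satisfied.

m₁+m₂+m₃ = -3 + 5 − 2 = 0  ✓
triangle: |3−5|=2 ≤ l₃=6 ≤ 3+5=8  ✓
parity: l₁+l₂+l₃ = 14 is even  ✓

none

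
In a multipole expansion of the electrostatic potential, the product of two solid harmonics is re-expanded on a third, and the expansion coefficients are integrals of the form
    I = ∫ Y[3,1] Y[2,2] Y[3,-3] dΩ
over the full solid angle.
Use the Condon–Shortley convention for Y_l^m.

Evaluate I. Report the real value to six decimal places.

0.132981

Rules hold: Σm=0, L=8 even, 1≤3≤5.
N = 7·5·7 = 245
Δ = 2!·4!·2!/9! = 1/3780
Racah Σ t=0..2: t=0:+1/24 t=1:−1/4 t=2:+1/24 = -1/6
⇒ 3j(3 2 3; 0 0 0)² = 4/105, sgn +1
Racah Σ t=2..2: t=2:+1/96 = 1/96
⇒ 3j(3 2 3; 1 2 -3)² = 1/42, sgn +1
4πI² = N·(3j₀)²·(3jₘ)² = 2/9
I = +1·√(0.222222/4π) = 0.13298076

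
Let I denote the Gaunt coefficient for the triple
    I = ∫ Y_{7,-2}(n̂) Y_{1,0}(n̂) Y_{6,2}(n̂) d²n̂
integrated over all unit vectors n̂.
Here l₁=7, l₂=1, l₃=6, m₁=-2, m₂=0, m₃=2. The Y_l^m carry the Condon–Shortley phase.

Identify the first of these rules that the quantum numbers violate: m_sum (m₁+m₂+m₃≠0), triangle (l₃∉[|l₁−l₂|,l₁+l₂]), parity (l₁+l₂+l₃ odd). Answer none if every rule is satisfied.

none

azimuthal sum: -2 + 0 + 2 = 0  ✓
6 ≤ 6 ≤ 8 (triangle on l)  ✓
L = 7 + 1 + 6 = 14 (even)  ✓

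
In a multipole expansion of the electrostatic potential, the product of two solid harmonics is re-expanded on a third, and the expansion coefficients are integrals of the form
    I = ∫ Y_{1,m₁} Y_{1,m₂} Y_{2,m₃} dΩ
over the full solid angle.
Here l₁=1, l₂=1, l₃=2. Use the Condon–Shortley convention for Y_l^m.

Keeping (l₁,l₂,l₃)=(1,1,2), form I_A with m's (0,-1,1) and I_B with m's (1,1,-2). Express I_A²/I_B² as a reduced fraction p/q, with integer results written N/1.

l's match ⇒ only the (l;m) 3-j factors differ between A and B.
A: triangle coeff Δ(1,1,2) = 1/30; Σ_t [0,0]: t=0:+1/2 = 1/2; (3j)²=1/10 [(1 1 2; 0 -1 1)], sign=-1
B: triangle coeff Δ(1,1,2) = 1/30; Σ_t [0,0]: t=0:+1/4 = 1/4; (3j)²=1/5 [(1 1 2; 1 1 -2)], sign=+1
I_A²/I_B² = (1/10)/(1/5) = 1/2

1/2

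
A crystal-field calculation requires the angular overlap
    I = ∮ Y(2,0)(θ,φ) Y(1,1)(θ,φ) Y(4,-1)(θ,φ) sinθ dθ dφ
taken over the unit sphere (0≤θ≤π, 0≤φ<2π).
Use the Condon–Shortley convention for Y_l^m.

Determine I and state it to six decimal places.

l₃=4 ∉ [1,3] — triangle fails ⇒ I = 0

0.000000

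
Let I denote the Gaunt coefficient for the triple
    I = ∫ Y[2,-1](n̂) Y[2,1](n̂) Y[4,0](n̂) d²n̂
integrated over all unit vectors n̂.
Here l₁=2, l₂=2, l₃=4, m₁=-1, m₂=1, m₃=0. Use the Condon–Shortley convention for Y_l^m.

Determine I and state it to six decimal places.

0.161197

Rules hold: Σm=0, L=8 even, 0≤4≤4.
N = 5·5·9 = 225
Δ = 0!·4!·4!/9! = 1/630
Racah Σ t=0..0: t=0:+1/16 = 1/16
⇒ 3j(2 2 4; 0 0 0)² = 2/35, sgn +1
Racah Σ t=0..0: t=0:+1/36 = 1/36
⇒ 3j(2 2 4; -1 1 0)² = 8/315, sgn +1
4πI² = N·(3j₀)²·(3jₘ)² = 16/49
I = +1·√(0.326531/4π) = 0.16119702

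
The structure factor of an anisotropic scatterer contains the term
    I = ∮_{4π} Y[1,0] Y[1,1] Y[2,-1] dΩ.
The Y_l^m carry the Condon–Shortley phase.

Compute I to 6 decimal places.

-0.218510

Rules hold: Σm=0, L=4 even, 0≤2≤2.
N = 3·3·5 = 45
Δ = 0!·2!·2!/5! = 1/30
Racah Σ t=0..0: t=0:+1/1 = 1/1
⇒ 3j(1 1 2; 0 0 0)² = 2/15, sgn +1
Racah Σ t=0..0: t=0:+1/2 = 1/2
⇒ 3j(1 1 2; 0 1 -1)² = 1/10, sgn -1
4πI² = N·(3j₀)²·(3jₘ)² = 3/5
I = -1·√(0.6/4π) = -0.21850969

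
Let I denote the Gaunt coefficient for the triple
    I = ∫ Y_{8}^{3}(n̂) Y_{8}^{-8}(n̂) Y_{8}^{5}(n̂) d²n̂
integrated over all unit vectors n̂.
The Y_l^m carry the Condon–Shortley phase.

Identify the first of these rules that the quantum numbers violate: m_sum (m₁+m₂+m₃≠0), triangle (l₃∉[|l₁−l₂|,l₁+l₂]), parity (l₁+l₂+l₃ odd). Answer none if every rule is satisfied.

Σmᵢ = 0  ✓
l₃∈[|l₁−l₂|,l₁+l₂]=[0,16], have l₃=8  ✓
Σlᵢ = 24 ⇒ even  ✓

none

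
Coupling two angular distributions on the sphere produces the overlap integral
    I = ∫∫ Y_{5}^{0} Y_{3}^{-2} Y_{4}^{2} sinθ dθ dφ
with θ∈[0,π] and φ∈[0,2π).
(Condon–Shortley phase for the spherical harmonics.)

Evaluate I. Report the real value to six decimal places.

-0.171327

m-sum 0 ✓  L=12 even ✓  2≤4≤8 ✓
Π(2lᵢ+1) = 11×7×9 = 693
triangle coeff Δ(5,3,4) = 1/180180
Σ_t [1,3]: t=1:−1/576 t=2:+1/144 t=3:−1/576 = 1/288
(3j)²=20/1001 [(5 3 4; 0 0 0)], sign=+1
Σ_t [0,1]: t=0:+1/2880 t=1:−1/576 = -1/720
(3j)²=80/3003 [(5 3 4; 0 -2 2)], sign=-1
⇒ 4πI² = 4800/13013
I = (-1)√(4800/13013/(4π)) = -0.17132746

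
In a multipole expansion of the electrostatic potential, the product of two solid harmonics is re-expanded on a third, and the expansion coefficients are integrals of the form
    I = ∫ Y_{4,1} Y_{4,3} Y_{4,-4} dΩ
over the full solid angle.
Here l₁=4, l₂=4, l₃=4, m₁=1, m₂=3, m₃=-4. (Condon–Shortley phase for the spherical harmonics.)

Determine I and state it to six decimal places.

-0.168431

m-sum 0 ✓  L=12 even ✓  0≤4≤8 ✓
Π(2lᵢ+1) = 9×9×9 = 729
triangle coeff Δ(4,4,4) = 1/450450
Σ_t [0,4]: t=0:+1/13824 t=1:−1/216 t=2:+1/64 t=3:−1/216 t=4:+1/13824 = 5/768
(3j)²=18/1001 [(4 4 4; 0 0 0)], sign=+1
Σ_t [3,3]: t=3:−1/3456 = -1/3456
(3j)²=35/1287 [(4 4 4; 1 3 -4)], sign=-1
⇒ 4πI² = 7290/20449
I = (-1)√(7290/20449/(4π)) = -0.16843130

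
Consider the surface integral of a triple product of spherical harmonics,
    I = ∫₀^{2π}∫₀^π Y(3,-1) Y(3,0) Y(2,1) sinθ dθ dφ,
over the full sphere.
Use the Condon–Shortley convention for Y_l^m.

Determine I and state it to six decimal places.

m-sum 0 ✓  L=8 even ✓  0≤2≤6 ✓
Π(2lᵢ+1) = 7×7×5 = 245
triangle coeff Δ(3,3,2) = 1/3780
Σ_t [1,3]: t=1:−1/24 t=2:+1/4 t=3:−1/24 = 1/6
(3j)²=4/105 [(3 3 2; 0 0 0)], sign=+1
Σ_t [2,3]: t=2:+1/8 t=3:−1/12 = 1/24
(3j)²=1/210 [(3 3 2; -1 0 1)], sign=-1
⇒ 4πI² = 2/45
I = (-1)√(2/45/(4π)) = -0.05947080

-0.059471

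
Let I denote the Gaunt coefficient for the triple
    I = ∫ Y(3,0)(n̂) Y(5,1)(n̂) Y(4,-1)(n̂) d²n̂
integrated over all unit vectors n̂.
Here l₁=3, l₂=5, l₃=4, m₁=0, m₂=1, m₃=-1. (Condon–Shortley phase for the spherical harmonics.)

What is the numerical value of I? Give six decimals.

-0.115089

Checks pass: Σm=0; 12 even; l₃=4∈[2,8].
(2·3+1)(2·5+1)(2·4+1) = 693
Δ: 4! 2! 6! / 13! → 1/180180
sum: t=1:−1/576 t=2:+1/144 t=3:−1/576 = 1/288
3j²(3 5 4; 0 0 0) = Δ·Π!·Σ² = 20/1001  (sign +1)
sum: t=1:−1/1440 t=2:+1/192 t=3:−1/432 = 19/8640
3j²(3 5 4; 0 1 -1) = Δ·Π!·Σ² = 361/30030  (sign -1)
combine: 4πI² = 693·20/1001·361/30030 = 2166/13013
take √, sign -1: I = -0.11508947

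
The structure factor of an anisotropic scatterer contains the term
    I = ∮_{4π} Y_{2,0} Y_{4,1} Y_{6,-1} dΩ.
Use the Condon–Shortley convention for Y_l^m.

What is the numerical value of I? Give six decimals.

Rules hold: Σm=0, L=12 even, 2≤6≤6.
N = 5·9·13 = 585
Δ = 0!·4!·8!/13! = 1/6435
Racah Σ t=0..0: t=0:+1/2304 = 1/2304
⇒ 3j(2 4 6; 0 0 0)² = 5/143, sgn +1
Racah Σ t=0..0: t=0:+1/2880 = 1/2880
⇒ 3j(2 4 6; 0 1 -1)² = 14/429, sgn -1
4πI² = N·(3j₀)²·(3jₘ)² = 1050/1573
I = -1·√(0.667514/4π) = -0.23047581

-0.230476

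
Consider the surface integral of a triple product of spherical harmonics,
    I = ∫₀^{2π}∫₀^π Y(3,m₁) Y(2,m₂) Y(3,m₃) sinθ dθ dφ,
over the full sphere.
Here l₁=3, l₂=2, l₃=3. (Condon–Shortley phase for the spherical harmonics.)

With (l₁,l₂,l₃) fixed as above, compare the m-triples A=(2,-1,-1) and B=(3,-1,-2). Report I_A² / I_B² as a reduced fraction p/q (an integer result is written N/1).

Same 3,2,3: normalisation and zero-m 3j drop out of the ratio.
A: Δ: 2! 4! 2! / 9! → 1/3780; sum: t=0:+1/12 t=1:−1/48 = 1/16; 3j²(3 2 3; 2 -1 -1) = Δ·Π!·Σ² = 1/28  (sign +1)
B: Δ: 2! 4! 2! / 9! → 1/3780; sum: t=0:+1/48 = 1/48; 3j²(3 2 3; 3 -1 -2) = Δ·Π!·Σ² = 5/84  (sign -1)
I_A²/I_B² = (1/28)/(5/84) = 3/5

3/5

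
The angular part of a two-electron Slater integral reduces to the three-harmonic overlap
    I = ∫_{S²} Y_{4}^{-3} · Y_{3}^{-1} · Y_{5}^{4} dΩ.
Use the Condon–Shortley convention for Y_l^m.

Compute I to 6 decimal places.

0.042401

m-sum 0 ✓  L=12 even ✓  1≤5≤7 ✓
Π(2lᵢ+1) = 9×7×11 = 693
triangle coeff Δ(4,3,5) = 1/180180
Σ_t [0,2]: t=0:+1/576 t=1:−1/144 t=2:+1/576 = -1/288
(3j)²=20/1001 [(4 3 5; 0 0 0)], sign=+1
Σ_t [1,2]: t=1:−1/4320 t=2:+1/5760 = -1/17280
(3j)²=7/4290 [(4 3 5; -3 -1 4)], sign=+1
⇒ 4πI² = 42/1859
I = (+1)√(42/1859/(4π)) = 0.04240138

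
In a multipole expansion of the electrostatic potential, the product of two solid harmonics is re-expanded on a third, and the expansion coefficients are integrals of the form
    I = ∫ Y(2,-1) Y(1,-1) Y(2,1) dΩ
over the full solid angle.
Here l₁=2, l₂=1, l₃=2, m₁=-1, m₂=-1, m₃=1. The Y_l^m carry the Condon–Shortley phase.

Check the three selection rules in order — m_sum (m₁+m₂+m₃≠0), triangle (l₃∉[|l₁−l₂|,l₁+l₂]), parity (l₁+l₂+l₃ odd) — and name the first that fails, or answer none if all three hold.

m_sum

m₁+m₂+m₃ = -1 − 1 + 1 = -1  ✗
triangle: |2−1|=1 ≤ l₃=2 ≤ 2+1=3
parity: l₁+l₂+l₃ = 5 is odd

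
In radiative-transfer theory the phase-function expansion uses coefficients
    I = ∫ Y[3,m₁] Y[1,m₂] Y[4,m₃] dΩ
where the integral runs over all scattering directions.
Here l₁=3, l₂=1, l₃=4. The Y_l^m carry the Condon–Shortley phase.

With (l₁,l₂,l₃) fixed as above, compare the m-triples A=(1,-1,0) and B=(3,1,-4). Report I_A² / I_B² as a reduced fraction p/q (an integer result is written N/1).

3/14

Shared (l₁,l₂,l₃)=(3,1,4): N and (l;000)² cancel in I_A²/I_B².
A: Δ = 0!·6!·2!/9! = 1/252; Racah Σ t=0..0: t=0:+1/96 = 1/96; ⇒ 3j(3 1 4; 1 -1 0)² = 1/42, sgn +1
B: Δ = 0!·6!·2!/9! = 1/252; Racah Σ t=0..0: t=0:+1/1440 = 1/1440; ⇒ 3j(3 1 4; 3 1 -4)² = 1/9, sgn +1
I_A²/I_B² = (1/42)/(1/9) = 3/14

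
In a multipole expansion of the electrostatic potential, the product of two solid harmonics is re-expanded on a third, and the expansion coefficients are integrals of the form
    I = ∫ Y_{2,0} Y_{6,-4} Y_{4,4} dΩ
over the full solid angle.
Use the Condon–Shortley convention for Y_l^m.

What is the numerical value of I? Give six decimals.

0.106690

m-sum 0 ✓  L=12 even ✓  4≤4≤8 ✓
Π(2lᵢ+1) = 5×13×9 = 585
triangle coeff Δ(2,6,4) = 1/6435
Σ_t [2,2]: t=2:+1/2304 = 1/2304
(3j)²=5/143 [(2 6 4; 0 0 0)], sign=+1
Σ_t [2,2]: t=2:+1/161280 = 1/161280
(3j)²=1/143 [(2 6 4; 0 -4 4)], sign=+1
⇒ 4πI² = 225/1573
I = (+1)√(225/1573/(4π)) = 0.10668957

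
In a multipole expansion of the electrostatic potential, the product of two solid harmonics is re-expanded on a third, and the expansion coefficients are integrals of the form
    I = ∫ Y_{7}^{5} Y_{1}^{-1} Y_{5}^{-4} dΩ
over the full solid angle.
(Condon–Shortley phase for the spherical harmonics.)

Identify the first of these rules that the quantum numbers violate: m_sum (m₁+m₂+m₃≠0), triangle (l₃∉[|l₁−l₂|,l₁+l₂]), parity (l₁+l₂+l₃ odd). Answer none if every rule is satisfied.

azimuthal sum: 5 − 1 − 4 = 0  ✓
6 ≤ 5 ≤ 8 (triangle on l)  ✗
L = 7 + 1 + 5 = 13 (odd)

triangle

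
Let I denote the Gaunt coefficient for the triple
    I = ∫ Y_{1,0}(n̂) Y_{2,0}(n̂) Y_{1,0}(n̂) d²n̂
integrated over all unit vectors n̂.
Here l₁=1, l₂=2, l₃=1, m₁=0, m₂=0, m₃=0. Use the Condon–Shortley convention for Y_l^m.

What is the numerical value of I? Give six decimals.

Rules hold: Σm=0, L=4 even, 1≤1≤3.
N = 3·5·3 = 45
Δ = 2!·0!·2!/5! = 1/30
Racah Σ t=1..1: t=1:−1/1 = -1/1
⇒ 3j(1 2 1; 0 0 0)² = 2/15, sgn +1
(m-triple is (0,0,0) — same symbol as above.)
4πI² = N·(3j₀)²·(3jₘ)² = 4/5
I = +1·√(0.8/4π) = 0.25231325

0.252313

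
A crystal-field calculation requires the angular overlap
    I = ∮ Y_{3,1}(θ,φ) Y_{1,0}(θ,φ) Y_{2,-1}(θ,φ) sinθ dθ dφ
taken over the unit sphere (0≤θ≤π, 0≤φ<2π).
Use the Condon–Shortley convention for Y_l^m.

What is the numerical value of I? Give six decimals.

Checks pass: Σm=0; 6 even; l₃=2∈[2,4].
(2·3+1)(2·1+1)(2·2+1) = 105
Δ: 2! 4! 0! / 7! → 1/105
sum: t=1:−1/4 = -1/4
3j²(3 1 2; 0 0 0) = Δ·Π!·Σ² = 3/35  (sign -1)
sum: t=1:−1/6 = -1/6
3j²(3 1 2; 1 0 -1) = Δ·Π!·Σ² = 8/105  (sign +1)
combine: 4πI² = 105·3/35·8/105 = 24/35
take √, sign -1: I = -0.23359668

-0.233597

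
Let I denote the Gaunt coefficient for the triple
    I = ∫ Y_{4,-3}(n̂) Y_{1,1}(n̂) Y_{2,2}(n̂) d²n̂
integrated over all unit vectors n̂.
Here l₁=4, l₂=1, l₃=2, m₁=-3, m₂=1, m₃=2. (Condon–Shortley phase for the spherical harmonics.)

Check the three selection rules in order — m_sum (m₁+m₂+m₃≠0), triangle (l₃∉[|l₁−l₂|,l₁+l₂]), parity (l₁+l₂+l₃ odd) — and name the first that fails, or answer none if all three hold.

triangle

m₁+m₂+m₃ = -3 + 1 + 2 = 0  ✓
triangle: |4−1|=3 ≤ l₃=2 ≤ 4+1=5  ✗
parity: l₁+l₂+l₃ = 7 is odd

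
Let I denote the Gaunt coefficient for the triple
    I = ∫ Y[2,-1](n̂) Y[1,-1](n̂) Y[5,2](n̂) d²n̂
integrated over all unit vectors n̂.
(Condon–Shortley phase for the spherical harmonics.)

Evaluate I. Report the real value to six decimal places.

|2−1|≤5≤2+1 violated ⇒ I = 0

0.000000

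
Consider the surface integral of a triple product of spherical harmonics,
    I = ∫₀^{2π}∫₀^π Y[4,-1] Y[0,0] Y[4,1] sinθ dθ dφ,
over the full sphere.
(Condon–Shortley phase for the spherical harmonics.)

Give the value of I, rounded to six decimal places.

-0.282095

Rules hold: Σm=0, L=8 even, 4≤4≤4.
N = 9·1·9 = 81
Δ = 0!·8!·0!/9! = 1/9
Racah Σ t=0..0: t=0:+1/576 = 1/576
⇒ 3j(4 0 4; 0 0 0)² = 1/9, sgn +1
Racah Σ t=0..0: t=0:+1/720 = 1/720
⇒ 3j(4 0 4; -1 0 1)² = 1/9, sgn -1
4πI² = N·(3j₀)²·(3jₘ)² = 1/1
I = -1·√(1/4π) = -0.28209479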